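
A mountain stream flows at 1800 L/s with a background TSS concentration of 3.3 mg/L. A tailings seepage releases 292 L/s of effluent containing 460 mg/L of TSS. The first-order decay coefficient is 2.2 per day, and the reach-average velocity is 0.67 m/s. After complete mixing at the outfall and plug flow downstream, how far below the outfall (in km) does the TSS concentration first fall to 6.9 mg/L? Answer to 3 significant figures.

After mixing, C = (1800·3.300 + 292.0·460.0) / 2092 = 140300/2092 = 67.05 mg/L.
Set 67.05·exp(−k·t) = 6.9 → t = ln(67.05/6.9)/k = 89300 s = 24.81 h.
Distance = v·t = 0.67·89300 = 59830 m = 59.83 km.

59.8 km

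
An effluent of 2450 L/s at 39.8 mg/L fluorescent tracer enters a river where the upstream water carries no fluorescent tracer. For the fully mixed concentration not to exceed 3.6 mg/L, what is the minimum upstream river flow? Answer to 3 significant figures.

24600 L/s

Set C_mix = 3.6: (Q·0 + 2450·39.80) / (Q + 2450) = 3.6
→ Q = 2450·(39.80 − 3.6)/(3.6 − 0) = 24640 L/s.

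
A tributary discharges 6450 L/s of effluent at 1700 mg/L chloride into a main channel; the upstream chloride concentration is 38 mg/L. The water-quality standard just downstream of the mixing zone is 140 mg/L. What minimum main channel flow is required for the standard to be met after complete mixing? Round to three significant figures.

Set C_mix = 140: (Q·38.00 + 6450·1700) / (Q + 6450) = 140
→ Q = 6450·(1700 − 140)/(140 − 38.00) = 98650 L/s.

98600 L/s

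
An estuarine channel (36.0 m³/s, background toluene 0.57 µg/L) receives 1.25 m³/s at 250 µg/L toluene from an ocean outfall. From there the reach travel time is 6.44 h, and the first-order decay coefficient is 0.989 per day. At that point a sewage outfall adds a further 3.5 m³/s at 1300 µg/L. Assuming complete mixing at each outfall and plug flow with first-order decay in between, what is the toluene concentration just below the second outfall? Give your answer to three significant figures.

Mixed concentration C = ΣQC/ΣQ = (36.00·0.5700 + 1.250·250.0) / 37.25 = 333.0/37.25 = 8.940 µg/L; combined flow 37.25 m³/s.
Applying C = C₀e^(−kt): 8.940 × 0.7669 = 6.856 µg/L.
Second outfall: C = (37.25·6.856 + 3.500·1300)/40.75 = 117.9 µg/L.

118 µg/L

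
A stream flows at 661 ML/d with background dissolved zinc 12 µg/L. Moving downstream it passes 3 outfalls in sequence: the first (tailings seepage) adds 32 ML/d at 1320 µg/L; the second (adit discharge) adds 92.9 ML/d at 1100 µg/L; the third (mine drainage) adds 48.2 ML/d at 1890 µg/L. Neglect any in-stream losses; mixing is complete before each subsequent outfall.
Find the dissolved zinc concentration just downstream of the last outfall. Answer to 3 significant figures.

292 µg/L

After outfall 1: Q = 661.0 + 32.00 = 693.0 ML/d; C = (661.0·12.00 + 32.00·1320)/693.0 = 72.40 µg/L.
After outfall 2: Q = 693.0 + 92.90 = 785.9 ML/d; C = (693.0·72.40 + 92.90·1100)/785.9 = 193.9 µg/L.
After outfall 3: Q = 785.9 + 48.20 = 834.1 ML/d; C = (785.9·193.9 + 48.20·1890)/834.1 = 291.9 µg/L.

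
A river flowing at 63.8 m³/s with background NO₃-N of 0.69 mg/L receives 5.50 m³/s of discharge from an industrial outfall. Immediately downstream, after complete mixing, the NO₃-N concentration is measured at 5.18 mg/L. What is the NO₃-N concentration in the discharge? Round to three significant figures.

Mass balance: 63.80·0.6900 + 5.500·Cₑ = 69.30·5.180
→ Cₑ = (69.30·5.180 − 63.80·0.6900) / 5.500 = 57.26 mg/L.

57.3 mg/L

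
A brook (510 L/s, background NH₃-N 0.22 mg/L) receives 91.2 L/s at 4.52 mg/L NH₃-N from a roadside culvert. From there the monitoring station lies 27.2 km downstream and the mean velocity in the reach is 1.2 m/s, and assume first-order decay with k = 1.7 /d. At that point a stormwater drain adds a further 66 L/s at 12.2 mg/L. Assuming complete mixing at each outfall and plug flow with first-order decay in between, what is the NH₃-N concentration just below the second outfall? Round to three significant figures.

1.71 mg/L

Flow-weighted average: C = (510.0·0.2200 + 91.20·4.520) / 601.2 = 524.4/601.2 = 0.8723 mg/L; combined flow 601.2 L/s.
Travel time t = 27.2·1000 / 1.2 = 22670 s = 6.296 h.
First-order decay: C = 0.8723·exp(−k·t) = 0.8723·0.6402 = 0.5584 mg/L.
At the second outfall, C = (601.2·0.5584 + 66.00·12.20) / (601.2 + 66.00) = 1.710 mg/L.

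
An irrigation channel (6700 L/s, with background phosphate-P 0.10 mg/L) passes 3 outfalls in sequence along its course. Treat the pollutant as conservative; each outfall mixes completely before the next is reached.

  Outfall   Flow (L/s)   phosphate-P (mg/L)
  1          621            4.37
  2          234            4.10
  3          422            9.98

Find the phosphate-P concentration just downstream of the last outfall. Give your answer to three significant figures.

1.07 mg/L

Outfall 1: combined Q = 7321 L/s; C = (6700·0.1000 + 621.0·4.370)/7321 = 0.4622 mg/L.
Outfall 2: combined Q = 7555 L/s; C = (7321·0.4622 + 234.0·4.100)/7555 = 0.5749 mg/L.
Outfall 3: combined Q = 7977 L/s; C = (7555·0.5749 + 422.0·9.980)/7977 = 1.072 mg/L.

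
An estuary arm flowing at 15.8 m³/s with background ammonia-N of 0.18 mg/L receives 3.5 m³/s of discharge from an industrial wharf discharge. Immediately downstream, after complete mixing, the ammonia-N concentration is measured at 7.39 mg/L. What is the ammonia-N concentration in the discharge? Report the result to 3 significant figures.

39.9 mg/L

Mass balance: 15.80·0.1800 + 3.500·Cₑ = 19.30·7.390
→ Cₑ = (19.30·7.390 − 15.80·0.1800) / 3.500 = 39.94 mg/L.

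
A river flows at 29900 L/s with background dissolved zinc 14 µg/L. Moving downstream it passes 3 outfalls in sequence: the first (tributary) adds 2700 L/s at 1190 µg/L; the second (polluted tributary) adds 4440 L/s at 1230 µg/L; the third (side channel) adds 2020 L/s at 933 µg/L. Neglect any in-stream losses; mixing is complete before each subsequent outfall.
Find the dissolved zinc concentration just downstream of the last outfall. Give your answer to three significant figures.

281 µg/L

Outfall 1: combined Q = 32600 L/s; C = (29900·14.00 + 2700·1190)/32600 = 111.4 µg/L.
Outfall 2: combined Q = 37040 L/s; C = (32600·111.4 + 4440·1230)/37040 = 245.5 µg/L.
Outfall 3: combined Q = 39060 L/s; C = (37040·245.5 + 2020·933.0)/39060 = 281.0 µg/L.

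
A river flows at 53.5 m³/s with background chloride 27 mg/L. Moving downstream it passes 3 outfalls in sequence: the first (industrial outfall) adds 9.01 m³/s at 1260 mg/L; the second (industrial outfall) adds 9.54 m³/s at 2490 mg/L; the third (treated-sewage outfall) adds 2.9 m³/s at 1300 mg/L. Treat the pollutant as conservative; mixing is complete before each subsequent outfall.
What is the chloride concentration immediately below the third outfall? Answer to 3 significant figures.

Below outfall 1: Q → 62.51 m³/s, C = (53.50·27.00 + 9.010·1260)/62.51 = 204.7 mg/L.
Below outfall 2: Q → 72.05 m³/s, C = (62.51·204.7 + 9.540·2490)/72.05 = 507.3 mg/L.
Below outfall 3: Q → 74.95 m³/s, C = (72.05·507.3 + 2.900·1300)/74.95 = 538.0 mg/L.

538 mg/L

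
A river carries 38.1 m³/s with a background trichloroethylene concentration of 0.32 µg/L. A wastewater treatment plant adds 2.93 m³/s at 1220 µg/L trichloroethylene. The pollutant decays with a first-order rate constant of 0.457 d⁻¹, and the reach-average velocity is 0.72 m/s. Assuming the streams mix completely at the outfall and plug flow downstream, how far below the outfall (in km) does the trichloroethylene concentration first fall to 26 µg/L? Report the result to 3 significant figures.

Flow-weighted average: C = (38.10·0.3200 + 2.930·1220) / 41.03 = 3587/41.03 = 87.42 µg/L.
Set 87.42·exp(−k·t) = 26 → t = ln(87.42/26)/k = 229300 s = 63.68 h.
Distance = v·t = 0.72·229300 = 165100 m = 165.1 km.

165 km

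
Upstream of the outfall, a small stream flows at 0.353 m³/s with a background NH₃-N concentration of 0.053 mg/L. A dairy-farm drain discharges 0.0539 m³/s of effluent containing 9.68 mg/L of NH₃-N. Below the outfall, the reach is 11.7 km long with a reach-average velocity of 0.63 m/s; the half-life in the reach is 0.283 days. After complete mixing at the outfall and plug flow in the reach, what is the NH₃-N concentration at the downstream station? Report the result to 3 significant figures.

Mass balance: C = (0.3530·0.05300 + 0.05390·9.680) / 0.4069 = 0.5405/0.4069 = 1.328 mg/L.
Travel time t = 11.7·1000 / 0.63 = 18570 s = 5.159 h.
Half-life 0.283 d → k = ln 2 / 0.283 = 2.449 d⁻¹.
Decay over the reach: 1.328·exp(−kt) = 1.328·0.5907 = 0.7846 mg/L.

0.785 mg/L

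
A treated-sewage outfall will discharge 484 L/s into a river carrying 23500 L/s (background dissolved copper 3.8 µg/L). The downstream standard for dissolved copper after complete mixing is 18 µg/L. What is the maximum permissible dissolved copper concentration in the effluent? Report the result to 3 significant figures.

707 µg/L

At the limit, (Qr·Cr + Qe·Cₑ)/(Qr + Qe) = 18:
Cₑ = (23980·18 − 23500·3.800) / 484.0 = 707.5 µg/L.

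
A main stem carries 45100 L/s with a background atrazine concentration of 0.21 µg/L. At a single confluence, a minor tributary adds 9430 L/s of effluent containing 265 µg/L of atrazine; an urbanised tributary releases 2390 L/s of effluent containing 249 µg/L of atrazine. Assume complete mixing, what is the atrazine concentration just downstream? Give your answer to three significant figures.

54.5 µg/L

Conservation of mass: C = (45100·0.2100 + 9430·265.0 + 2390·249.0) / 56920 = 3104000/56920 = 54.52 µg/L.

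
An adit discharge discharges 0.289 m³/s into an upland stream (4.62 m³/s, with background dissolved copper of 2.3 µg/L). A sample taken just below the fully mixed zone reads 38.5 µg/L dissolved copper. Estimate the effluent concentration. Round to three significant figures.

617 µg/L

Mass balance: 4.620·2.300 + 0.2890·Cₑ = 4.909·38.50
→ Cₑ = (4.909·38.50 − 4.620·2.300) / 0.2890 = 617.2 µg/L.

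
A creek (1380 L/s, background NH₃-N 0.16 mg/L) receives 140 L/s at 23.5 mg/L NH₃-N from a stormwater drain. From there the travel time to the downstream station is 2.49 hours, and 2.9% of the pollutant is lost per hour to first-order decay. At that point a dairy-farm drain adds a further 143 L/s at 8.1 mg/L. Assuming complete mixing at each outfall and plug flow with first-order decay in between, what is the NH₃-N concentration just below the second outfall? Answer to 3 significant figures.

After mixing, C = (1380·0.1600 + 140.0·23.50) / 1520 = 3511/1520 = 2.310 mg/L; combined flow 1520 L/s.
2.9%/h lost → k = −ln(1 − 0.029) = 0.02943 h⁻¹.
Decay over the reach: 2.310·exp(−kt) = 2.310·0.9293 = 2.147 mg/L.
Second outfall: C = (1520·2.147 + 143.0·8.100)/1663 = 2.658 mg/L.

2.66 mg/L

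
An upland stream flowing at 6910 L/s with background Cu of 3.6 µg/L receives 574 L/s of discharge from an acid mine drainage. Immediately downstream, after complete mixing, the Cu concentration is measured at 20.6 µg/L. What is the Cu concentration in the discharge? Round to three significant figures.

Mass balance: 6910·3.600 + 574.0·Cₑ = 7484·20.60
→ Cₑ = (7484·20.60 − 6910·3.600) / 574.0 = 225.3 µg/L.

225 µg/L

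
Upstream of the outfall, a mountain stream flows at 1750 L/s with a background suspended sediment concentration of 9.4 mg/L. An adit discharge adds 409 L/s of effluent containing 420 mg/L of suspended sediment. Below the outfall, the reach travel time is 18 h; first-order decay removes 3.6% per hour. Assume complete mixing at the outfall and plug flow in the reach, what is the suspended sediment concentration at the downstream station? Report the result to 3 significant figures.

Conservation of mass: C = (1750·9.400 + 409.0·420.0) / 2159 = 188200/2159 = 87.18 mg/L.
3.6%/h lost → k = −ln(1 − 0.036) = 0.03666 h⁻¹.
After decay, C = 87.18 × e^(−kt) = 87.18 × 0.5169 = 45.06 mg/L.

45.1 mg/L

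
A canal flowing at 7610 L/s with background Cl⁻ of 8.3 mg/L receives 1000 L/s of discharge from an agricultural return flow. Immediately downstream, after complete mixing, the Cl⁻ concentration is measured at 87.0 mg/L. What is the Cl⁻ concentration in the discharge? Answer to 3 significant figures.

Mass balance: 7610·8.300 + 1000·Cₑ = 8610·87.00
→ Cₑ = (8610·87.00 − 7610·8.300) / 1000 = 685.9 mg/L.

686 mg/L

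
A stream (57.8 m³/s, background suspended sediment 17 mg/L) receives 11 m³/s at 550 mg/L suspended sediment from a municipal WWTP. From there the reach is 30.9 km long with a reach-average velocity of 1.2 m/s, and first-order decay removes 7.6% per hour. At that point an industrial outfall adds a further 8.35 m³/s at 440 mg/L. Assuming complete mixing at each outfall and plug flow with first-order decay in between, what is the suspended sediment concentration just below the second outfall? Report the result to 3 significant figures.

Conservation of mass: C = (57.80·17.00 + 11.00·550.0) / 68.80 = 7033/68.80 = 102.2 mg/L; combined flow 68.80 m³/s.
Travel time t = 30.9·1000 / 1.2 = 25750 s = 7.153 h.
7.6%/h lost → k = −ln(1 − 0.076) = 0.07904 h⁻¹.
Decay over the reach: 102.2·exp(−kt) = 102.2·0.5681 = 58.07 mg/L.
At the second outfall, C = (68.80·58.07 + 8.350·440.0) / (68.80 + 8.350) = 99.41 mg/L.

99.4 mg/L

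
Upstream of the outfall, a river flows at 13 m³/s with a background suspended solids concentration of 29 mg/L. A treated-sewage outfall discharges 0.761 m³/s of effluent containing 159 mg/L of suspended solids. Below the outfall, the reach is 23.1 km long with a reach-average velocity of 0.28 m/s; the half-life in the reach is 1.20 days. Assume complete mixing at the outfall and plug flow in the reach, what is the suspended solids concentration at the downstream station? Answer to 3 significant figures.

After mixing, C = (13.00·29.00 + 0.7610·159.0) / 13.76 = 498.0/13.76 = 36.19 mg/L.
Travel time t = 23.1·1000 / 0.28 = 82500 s = 22.92 h.
Half-life 1.20 d → k = ln 2 / 1.20 = 0.5776 d⁻¹.
First-order decay: C = 36.19·exp(−k·t) = 36.19·0.5761 = 20.85 mg/L.

20.8 mg/L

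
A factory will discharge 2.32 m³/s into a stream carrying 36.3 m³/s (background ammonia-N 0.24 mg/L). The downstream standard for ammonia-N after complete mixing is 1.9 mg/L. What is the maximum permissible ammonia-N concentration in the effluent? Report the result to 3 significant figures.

At the limit, (Qr·Cr + Qe·Cₑ)/(Qr + Qe) = 1.9:
Cₑ = (38.62·1.9 − 36.30·0.2400) / 2.320 = 27.87 mg/L.

27.9 mg/L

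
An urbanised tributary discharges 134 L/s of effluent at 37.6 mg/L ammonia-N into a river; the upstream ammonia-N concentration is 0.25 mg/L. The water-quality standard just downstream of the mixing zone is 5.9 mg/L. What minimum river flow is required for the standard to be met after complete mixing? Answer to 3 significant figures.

Set C_mix = 5.9: (Q·0.2500 + 134.0·37.60) / (Q + 134.0) = 5.9
→ Q = 134.0·(37.60 − 5.9)/(5.9 − 0.2500) = 751.8 L/s.

752 L/s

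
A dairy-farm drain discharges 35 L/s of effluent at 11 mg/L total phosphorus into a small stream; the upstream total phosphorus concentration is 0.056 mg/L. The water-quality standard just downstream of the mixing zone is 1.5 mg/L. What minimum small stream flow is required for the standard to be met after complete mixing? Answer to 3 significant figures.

230 L/s

Set C_mix = 1.5: (Q·0.05600 + 35.00·11.00) / (Q + 35.00) = 1.5
→ Q = 35.00·(11.00 − 1.5)/(1.5 − 0.05600) = 230.3 L/s.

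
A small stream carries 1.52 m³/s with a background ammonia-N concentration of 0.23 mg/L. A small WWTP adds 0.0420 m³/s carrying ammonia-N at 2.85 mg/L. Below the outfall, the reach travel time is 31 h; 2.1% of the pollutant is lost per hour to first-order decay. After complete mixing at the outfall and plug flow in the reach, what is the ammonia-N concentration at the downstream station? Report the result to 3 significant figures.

Flow-weighted average: C = (1.520·0.2300 + 0.04200·2.850) / 1.562 = 0.4693/1.562 = 0.3004 mg/L.
2.1%/h lost → k = −ln(1 − 0.021) = 0.02122 h⁻¹.
After decay, C = 0.3004 × e^(−kt) = 0.3004 × 0.5179 = 0.1556 mg/L.

0.156 mg/L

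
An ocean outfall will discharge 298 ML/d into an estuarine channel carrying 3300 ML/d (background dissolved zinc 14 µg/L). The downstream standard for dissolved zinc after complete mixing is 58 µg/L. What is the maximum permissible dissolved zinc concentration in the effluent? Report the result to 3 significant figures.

545 µg/L

At the limit, (Qr·Cr + Qe·Cₑ)/(Qr + Qe) = 58:
Cₑ = (3598·58 − 3300·14.00) / 298.0 = 545.2 µg/L.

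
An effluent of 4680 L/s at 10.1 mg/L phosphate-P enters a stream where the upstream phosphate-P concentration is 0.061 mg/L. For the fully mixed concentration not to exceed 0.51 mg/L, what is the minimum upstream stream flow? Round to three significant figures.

100000 L/s

Set C_mix = 0.51: (Q·0.06100 + 4680·10.10) / (Q + 4680) = 0.51
→ Q = 4680·(10.10 − 0.51)/(0.51 − 0.06100) = 99960 L/s.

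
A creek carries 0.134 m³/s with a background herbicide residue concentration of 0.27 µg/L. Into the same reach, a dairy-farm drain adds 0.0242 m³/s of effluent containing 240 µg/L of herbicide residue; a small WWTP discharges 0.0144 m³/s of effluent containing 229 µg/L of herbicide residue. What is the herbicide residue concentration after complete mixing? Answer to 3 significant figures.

53.0 µg/L

Mass balance: C = (0.1340·0.2700 + 0.02420·240.0 + 0.01440·229.0) / 0.1726 = 9.142/0.1726 = 52.97 µg/L.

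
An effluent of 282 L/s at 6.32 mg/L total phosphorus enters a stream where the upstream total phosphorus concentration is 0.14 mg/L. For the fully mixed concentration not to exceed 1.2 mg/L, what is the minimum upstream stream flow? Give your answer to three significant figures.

1360 L/s

Set C_mix = 1.2: (Q·0.1400 + 282.0·6.320) / (Q + 282.0) = 1.2
→ Q = 282.0·(6.320 − 1.2)/(1.2 − 0.1400) = 1362 L/s.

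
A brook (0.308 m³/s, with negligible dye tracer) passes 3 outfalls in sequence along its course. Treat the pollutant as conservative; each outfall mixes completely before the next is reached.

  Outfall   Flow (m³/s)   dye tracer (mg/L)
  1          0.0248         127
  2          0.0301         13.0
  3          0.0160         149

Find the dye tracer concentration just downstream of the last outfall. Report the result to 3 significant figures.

Outfall 1: combined Q = 0.3328 m³/s; C = (0.3080·0 + 0.02480·127.0)/0.3328 = 9.464 mg/L.
Outfall 2: combined Q = 0.3629 m³/s; C = (0.3328·9.464 + 0.03010·13.00)/0.3629 = 9.757 mg/L.
Outfall 3: combined Q = 0.3789 m³/s; C = (0.3629·9.757 + 0.01600·149.0)/0.3789 = 15.64 mg/L.

15.6 mg/L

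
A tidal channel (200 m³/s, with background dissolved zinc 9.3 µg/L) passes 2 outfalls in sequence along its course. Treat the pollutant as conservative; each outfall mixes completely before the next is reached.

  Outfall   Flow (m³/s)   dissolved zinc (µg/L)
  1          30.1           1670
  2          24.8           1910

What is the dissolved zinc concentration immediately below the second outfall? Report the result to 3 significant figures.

After outfall 1: Q = 200.0 + 30.10 = 230.1 m³/s; C = (200.0·9.300 + 30.10·1670)/230.1 = 226.5 µg/L.
After outfall 2: Q = 230.1 + 24.80 = 254.9 m³/s; C = (230.1·226.5 + 24.80·1910)/254.9 = 390.3 µg/L.

390 µg/L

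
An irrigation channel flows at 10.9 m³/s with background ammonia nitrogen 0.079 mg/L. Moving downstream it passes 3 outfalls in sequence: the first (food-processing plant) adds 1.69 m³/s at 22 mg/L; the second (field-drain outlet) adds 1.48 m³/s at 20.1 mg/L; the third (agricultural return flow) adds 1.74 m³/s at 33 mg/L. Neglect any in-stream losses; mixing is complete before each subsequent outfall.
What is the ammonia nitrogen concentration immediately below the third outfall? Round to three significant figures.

Outfall 1: combined Q = 12.59 m³/s; C = (10.90·0.07900 + 1.690·22.00)/12.59 = 3.022 mg/L.
Outfall 2: combined Q = 14.07 m³/s; C = (12.59·3.022 + 1.480·20.10)/14.07 = 4.818 mg/L.
Outfall 3: combined Q = 15.81 m³/s; C = (14.07·4.818 + 1.740·33.00)/15.81 = 7.920 mg/L.

7.92 mg/L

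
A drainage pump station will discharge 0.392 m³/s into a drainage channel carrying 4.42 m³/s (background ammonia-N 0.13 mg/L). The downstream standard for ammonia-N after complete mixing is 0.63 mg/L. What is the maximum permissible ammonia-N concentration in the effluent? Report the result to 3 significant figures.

At the limit, (Qr·Cr + Qe·Cₑ)/(Qr + Qe) = 0.63:
Cₑ = (4.812·0.63 − 4.420·0.1300) / 0.3920 = 6.268 mg/L.

6.27 mg/L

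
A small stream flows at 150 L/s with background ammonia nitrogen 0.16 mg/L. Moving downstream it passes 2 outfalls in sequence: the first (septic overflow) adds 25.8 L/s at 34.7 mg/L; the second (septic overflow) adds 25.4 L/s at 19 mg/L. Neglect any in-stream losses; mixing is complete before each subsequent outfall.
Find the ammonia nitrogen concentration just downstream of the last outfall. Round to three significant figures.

Outfall 1: combined Q = 175.8 L/s; C = (150.0·0.1600 + 25.80·34.70)/175.8 = 5.229 mg/L.
Outfall 2: combined Q = 201.2 L/s; C = (175.8·5.229 + 25.40·19.00)/201.2 = 6.967 mg/L.

6.97 mg/L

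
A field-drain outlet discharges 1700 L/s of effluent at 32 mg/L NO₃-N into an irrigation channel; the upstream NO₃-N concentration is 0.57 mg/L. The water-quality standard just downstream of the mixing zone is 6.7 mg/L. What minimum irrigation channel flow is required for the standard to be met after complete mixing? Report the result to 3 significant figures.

7020 L/s

Set C_mix = 6.7: (Q·0.5700 + 1700·32.00) / (Q + 1700) = 6.7
→ Q = 1700·(32.00 − 6.7)/(6.7 − 0.5700) = 7016 L/s.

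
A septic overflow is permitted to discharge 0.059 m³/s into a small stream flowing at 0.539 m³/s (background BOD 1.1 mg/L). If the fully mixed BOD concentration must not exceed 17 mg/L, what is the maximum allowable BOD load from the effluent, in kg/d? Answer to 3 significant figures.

Mass balance at the limit: 0.5390·1.100 + 0.05900·Cₑ = 0.5980·17 → Cₑ = 162.3 mg/L.
Load = 0.05900 m³/s × 162.3 g/m³ × 86 400 s/d = 827.1 kg/d.

827 kg/d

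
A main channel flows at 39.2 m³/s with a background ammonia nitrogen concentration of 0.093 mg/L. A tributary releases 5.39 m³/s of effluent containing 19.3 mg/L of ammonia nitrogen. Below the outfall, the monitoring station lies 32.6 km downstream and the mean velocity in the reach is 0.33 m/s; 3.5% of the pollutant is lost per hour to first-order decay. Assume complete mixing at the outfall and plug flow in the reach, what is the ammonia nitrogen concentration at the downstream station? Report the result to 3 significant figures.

0.908 mg/L

Conservation of mass: C = (39.20·0.09300 + 5.390·19.30) / 44.59 = 107.7/44.59 = 2.415 mg/L.
Travel time t = 32.6·1000 / 0.33 = 98790 s = 27.44 h.
3.5%/h lost → k = −ln(1 − 0.035) = 0.03563 h⁻¹.
Decay over the reach: 2.415·exp(−kt) = 2.415·0.3762 = 0.9084 mg/L.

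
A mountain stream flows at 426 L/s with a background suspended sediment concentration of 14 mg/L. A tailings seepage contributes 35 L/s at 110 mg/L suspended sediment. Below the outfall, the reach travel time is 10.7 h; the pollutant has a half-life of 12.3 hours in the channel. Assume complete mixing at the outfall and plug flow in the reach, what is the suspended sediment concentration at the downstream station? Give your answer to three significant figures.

11.6 mg/L

After mixing, C = (426.0·14.00 + 35.00·110.0) / 461.0 = 9814/461.0 = 21.29 mg/L.
Half-life 12.3 h → k = ln 2 / 12.3 = 0.05635 h⁻¹ = 1.352 d⁻¹.
Applying C = C₀e^(−kt): 21.29 × 0.5472 = 11.65 mg/L.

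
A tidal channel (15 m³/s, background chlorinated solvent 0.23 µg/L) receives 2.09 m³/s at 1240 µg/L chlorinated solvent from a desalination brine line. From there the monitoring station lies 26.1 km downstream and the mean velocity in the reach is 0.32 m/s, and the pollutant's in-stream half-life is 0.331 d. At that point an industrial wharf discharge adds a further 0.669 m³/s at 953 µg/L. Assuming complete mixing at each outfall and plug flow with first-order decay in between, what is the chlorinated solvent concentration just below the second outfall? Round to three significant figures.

Mixed concentration C = ΣQC/ΣQ = (15.00·0.2300 + 2.090·1240) / 17.09 = 2595/17.09 = 151.8 µg/L; combined flow 17.09 m³/s.
Travel time t = 26.1·1000 / 0.32 = 81560 s = 22.66 h.
Half-life 0.331 d → k = ln 2 / 0.331 = 2.094 d⁻¹.
Decay over the reach: 151.8·exp(−kt) = 151.8·0.1385 = 21.03 µg/L.
At the second outfall, C = (17.09·21.03 + 0.6690·953.0) / (17.09 + 0.6690) = 56.14 µg/L.

56.1 µg/L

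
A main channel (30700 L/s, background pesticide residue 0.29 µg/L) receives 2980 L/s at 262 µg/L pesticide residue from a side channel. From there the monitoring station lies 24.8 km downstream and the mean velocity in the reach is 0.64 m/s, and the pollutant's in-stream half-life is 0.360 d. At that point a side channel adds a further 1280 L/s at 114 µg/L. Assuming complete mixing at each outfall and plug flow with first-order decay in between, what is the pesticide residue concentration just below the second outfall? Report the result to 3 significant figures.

13.7 µg/L

After mixing, C = (30700·0.2900 + 2980·262.0) / 33680 = 789700/33680 = 23.45 µg/L; combined flow 33680 L/s.
Travel time t = 24.8·1000 / 0.64 = 38750 s = 10.76 h.
Half-life 0.360 d → k = ln 2 / 0.360 = 1.925 d⁻¹.
After decay, C = 23.45 × e^(−kt) = 23.45 × 0.4217 = 9.886 µg/L.
At the second outfall, C = (33680·9.886 + 1280·114.0) / (33680 + 1280) = 13.70 µg/L.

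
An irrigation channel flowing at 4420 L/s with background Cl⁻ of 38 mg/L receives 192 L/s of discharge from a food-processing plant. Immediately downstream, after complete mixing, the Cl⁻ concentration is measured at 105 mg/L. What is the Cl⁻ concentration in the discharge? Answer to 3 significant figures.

Mass balance: 4420·38.00 + 192.0·Cₑ = 4612·105.0
→ Cₑ = (4612·105.0 − 4420·38.00) / 192.0 = 1647 mg/L.

1650 mg/L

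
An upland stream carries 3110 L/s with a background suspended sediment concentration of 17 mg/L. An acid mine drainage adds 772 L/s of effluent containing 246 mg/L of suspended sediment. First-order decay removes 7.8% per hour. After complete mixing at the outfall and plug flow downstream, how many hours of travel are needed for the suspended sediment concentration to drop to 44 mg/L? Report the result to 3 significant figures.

Conservation of mass: C = (3110·17.00 + 772.0·246.0) / 3882 = 242800/3882 = 62.54 mg/L.
7.8%/h lost → k = −ln(1 − 0.078) = 0.08121 h⁻¹.
62.54·exp(−k·t) = 44 → t = ln(62.54/44)/k = 15590 s = 4.330 h.

4.33 h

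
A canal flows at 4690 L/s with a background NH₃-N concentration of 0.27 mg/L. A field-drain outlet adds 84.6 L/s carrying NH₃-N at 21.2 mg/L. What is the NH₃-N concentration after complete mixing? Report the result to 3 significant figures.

0.641 mg/L

Conservation of mass: C = (4690·0.2700 + 84.60·21.20) / 4775 = 3060/4775 = 0.6409 mg/L.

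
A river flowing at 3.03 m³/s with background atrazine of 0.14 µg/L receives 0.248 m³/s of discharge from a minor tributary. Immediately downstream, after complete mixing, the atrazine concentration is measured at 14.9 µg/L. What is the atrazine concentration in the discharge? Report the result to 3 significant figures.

195 µg/L

Mass balance: 3.030·0.1400 + 0.2480·Cₑ = 3.278·14.90
→ Cₑ = (3.278·14.90 − 3.030·0.1400) / 0.2480 = 195.2 µg/L.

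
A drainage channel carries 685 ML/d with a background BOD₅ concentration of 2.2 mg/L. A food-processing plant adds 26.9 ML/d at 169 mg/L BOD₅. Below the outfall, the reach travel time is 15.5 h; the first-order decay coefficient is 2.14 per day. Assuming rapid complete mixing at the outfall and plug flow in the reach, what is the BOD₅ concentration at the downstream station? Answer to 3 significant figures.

After mixing, C = (685.0·2.200 + 26.90·169.0) / 711.9 = 6053/711.9 = 8.503 mg/L.
First-order decay: C = 8.503·exp(−k·t) = 8.503·0.2511 = 2.135 mg/L.

2.13 mg/L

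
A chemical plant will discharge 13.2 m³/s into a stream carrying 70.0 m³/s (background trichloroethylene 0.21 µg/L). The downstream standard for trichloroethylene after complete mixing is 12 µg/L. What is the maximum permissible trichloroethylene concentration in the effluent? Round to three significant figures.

At the limit, (Qr·Cr + Qe·Cₑ)/(Qr + Qe) = 12:
Cₑ = (83.20·12 − 70.00·0.2100) / 13.20 = 74.52 µg/L.

74.5 µg/L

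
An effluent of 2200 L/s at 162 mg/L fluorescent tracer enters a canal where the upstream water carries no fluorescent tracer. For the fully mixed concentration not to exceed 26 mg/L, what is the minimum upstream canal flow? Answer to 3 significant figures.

Set C_mix = 26: (Q·0 + 2200·162.0) / (Q + 2200) = 26
→ Q = 2200·(162.0 − 26)/(26 − 0) = 11510 L/s.

11500 L/s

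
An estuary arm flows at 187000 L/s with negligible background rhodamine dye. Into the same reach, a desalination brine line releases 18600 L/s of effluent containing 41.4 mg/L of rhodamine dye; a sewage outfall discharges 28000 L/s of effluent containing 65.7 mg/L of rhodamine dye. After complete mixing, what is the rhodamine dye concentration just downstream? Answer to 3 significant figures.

Conservation of mass: C = (187000·0 + 18600·41.40 + 28000·65.70) / 233600 = 2610000/233600 = 11.17 mg/L.

11.2 mg/L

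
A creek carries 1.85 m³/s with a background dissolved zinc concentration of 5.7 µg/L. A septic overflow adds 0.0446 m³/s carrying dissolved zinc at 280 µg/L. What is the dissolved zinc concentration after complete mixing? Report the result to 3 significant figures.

Conservation of mass: C = (1.850·5.700 + 0.04460·280.0) / 1.895 = 23.03/1.895 = 12.16 µg/L.

12.2 µg/L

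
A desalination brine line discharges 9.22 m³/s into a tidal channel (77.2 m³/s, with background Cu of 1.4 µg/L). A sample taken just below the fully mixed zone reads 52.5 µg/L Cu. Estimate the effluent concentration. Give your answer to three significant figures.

Mass balance: 77.20·1.400 + 9.220·Cₑ = 86.42·52.50
→ Cₑ = (86.42·52.50 − 77.20·1.400) / 9.220 = 480.4 µg/L.

480 µg/L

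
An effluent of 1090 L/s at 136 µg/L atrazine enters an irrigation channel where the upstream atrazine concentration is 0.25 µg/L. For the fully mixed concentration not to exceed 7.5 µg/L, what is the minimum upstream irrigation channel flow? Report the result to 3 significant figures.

19300 L/s

Set C_mix = 7.5: (Q·0.2500 + 1090·136.0) / (Q + 1090) = 7.5
→ Q = 1090·(136.0 − 7.5)/(7.5 − 0.2500) = 19320 L/s.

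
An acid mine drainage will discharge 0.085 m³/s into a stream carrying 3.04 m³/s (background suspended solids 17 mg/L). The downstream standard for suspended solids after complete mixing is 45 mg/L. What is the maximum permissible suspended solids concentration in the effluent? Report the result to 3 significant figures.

At the limit, (Qr·Cr + Qe·Cₑ)/(Qr + Qe) = 45:
Cₑ = (3.125·45 − 3.040·17.00) / 0.08500 = 1046 mg/L.

1050 mg/L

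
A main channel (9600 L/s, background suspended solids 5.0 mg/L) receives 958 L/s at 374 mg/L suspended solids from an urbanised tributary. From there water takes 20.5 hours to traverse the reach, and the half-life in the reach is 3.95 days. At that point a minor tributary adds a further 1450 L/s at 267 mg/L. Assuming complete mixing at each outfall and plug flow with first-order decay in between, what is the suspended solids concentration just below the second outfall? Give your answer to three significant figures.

Flow-weighted average: C = (9600·5.000 + 958.0·374.0) / 10560 = 406300/10560 = 38.48 mg/L; combined flow 10560 L/s.
Half-life 3.95 d → k = ln 2 / 3.95 = 0.1755 d⁻¹.
Applying C = C₀e^(−kt): 38.48 × 0.8608 = 33.13 mg/L.
Second outfall: C = (10560·33.13 + 1450·267.0)/12010 = 61.37 mg/L.

61.4 mg/L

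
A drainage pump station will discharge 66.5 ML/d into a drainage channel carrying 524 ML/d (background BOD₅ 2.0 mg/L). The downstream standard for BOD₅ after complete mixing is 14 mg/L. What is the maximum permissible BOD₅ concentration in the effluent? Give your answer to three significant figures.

At the limit, (Qr·Cr + Qe·Cₑ)/(Qr + Qe) = 14:
Cₑ = (590.5·14 − 524.0·2.000) / 66.50 = 108.6 mg/L.

109 mg/L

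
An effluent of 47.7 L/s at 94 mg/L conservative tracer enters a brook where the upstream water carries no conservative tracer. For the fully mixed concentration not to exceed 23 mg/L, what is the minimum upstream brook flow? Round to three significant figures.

147 L/s

Set C_mix = 23: (Q·0 + 47.70·94.00) / (Q + 47.70) = 23
→ Q = 47.70·(94.00 − 23)/(23 − 0) = 147.2 L/s.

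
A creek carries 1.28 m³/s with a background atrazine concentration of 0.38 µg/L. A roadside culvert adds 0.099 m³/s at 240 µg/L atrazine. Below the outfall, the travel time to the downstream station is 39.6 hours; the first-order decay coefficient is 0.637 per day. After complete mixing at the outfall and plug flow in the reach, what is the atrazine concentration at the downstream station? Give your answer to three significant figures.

6.15 µg/L

Conservation of mass: C = (1.280·0.3800 + 0.09900·240.0) / 1.379 = 24.25/1.379 = 17.58 µg/L.
First-order decay: C = 17.58·exp(−k·t) = 17.58·0.3496 = 6.146 µg/L.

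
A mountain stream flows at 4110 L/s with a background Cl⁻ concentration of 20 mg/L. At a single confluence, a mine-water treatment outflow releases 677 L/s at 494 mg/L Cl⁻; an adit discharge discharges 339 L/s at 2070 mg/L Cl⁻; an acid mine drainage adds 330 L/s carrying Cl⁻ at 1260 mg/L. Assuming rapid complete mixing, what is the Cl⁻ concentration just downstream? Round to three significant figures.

281 mg/L

Mixed concentration C = ΣQC/ΣQ = (4110·20.00 + 677.0·494.0 + 339.0·2070 + 330.0·1260) / 5456 = 1534000/5456 = 281.2 mg/L.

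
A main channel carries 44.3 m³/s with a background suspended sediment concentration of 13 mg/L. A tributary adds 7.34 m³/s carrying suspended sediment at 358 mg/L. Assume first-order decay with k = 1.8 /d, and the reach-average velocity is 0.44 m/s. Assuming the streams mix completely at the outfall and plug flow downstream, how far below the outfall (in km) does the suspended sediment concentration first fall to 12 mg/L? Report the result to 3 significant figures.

Mixed concentration C = ΣQC/ΣQ = (44.30·13.00 + 7.340·358.0) / 51.64 = 3204/51.64 = 62.04 mg/L.
Set 62.04·exp(−k·t) = 12 → t = ln(62.04/12)/k = 78860 s = 21.90 h.
Distance = v·t = 0.44·78860 = 34700 m = 34.70 km.

34.7 km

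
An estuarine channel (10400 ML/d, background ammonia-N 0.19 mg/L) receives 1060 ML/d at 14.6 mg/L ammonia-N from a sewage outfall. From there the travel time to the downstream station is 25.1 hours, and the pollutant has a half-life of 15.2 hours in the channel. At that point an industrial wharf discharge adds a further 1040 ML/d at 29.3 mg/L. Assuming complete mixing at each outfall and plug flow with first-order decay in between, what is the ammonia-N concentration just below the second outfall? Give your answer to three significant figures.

2.88 mg/L

Conservation of mass: C = (10400·0.1900 + 1060·14.60) / 11460 = 17450/11460 = 1.523 mg/L; combined flow 11460 ML/d.
Half-life 15.2 h → k = ln 2 / 15.2 = 0.04560 h⁻¹ = 1.094 d⁻¹.
Decay over the reach: 1.523·exp(−kt) = 1.523·0.3183 = 0.4848 mg/L.
At the second outfall, C = (11460·0.4848 + 1040·29.30) / (11460 + 1040) = 2.882 mg/L.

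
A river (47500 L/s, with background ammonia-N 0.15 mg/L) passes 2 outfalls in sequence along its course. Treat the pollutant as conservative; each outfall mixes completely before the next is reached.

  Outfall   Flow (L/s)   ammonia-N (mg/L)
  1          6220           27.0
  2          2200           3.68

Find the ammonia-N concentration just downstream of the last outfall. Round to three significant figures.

Below outfall 1: Q → 53720 L/s, C = (47500·0.1500 + 6220·27.00)/53720 = 3.259 mg/L.
Below outfall 2: Q → 55920 L/s, C = (53720·3.259 + 2200·3.680)/55920 = 3.275 mg/L.

3.28 mg/L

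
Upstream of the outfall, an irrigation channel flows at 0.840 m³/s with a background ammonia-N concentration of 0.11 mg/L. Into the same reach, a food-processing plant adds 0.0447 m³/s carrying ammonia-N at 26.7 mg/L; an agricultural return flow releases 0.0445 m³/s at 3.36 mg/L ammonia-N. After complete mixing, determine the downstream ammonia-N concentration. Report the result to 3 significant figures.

Flow-weighted average: C = (0.8400·0.1100 + 0.04470·26.70 + 0.04450·3.360) / 0.9292 = 1.435/0.9292 = 1.545 mg/L.

1.54 mg/L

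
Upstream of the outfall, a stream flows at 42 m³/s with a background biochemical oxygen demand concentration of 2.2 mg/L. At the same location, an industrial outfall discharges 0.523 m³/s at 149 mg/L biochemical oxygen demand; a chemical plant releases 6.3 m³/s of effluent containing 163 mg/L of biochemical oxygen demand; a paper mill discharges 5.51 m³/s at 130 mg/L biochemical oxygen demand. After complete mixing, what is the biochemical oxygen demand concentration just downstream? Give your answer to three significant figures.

35.2 mg/L

Flow-weighted average: C = (42.00·2.200 + 0.5230·149.0 + 6.300·163.0 + 5.510·130.0) / 54.33 = 1914/54.33 = 35.22 mg/L.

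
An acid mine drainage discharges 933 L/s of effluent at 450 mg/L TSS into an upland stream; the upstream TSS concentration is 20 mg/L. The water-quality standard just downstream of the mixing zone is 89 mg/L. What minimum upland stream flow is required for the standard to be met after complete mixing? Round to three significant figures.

Set C_mix = 89: (Q·20.00 + 933.0·450.0) / (Q + 933.0) = 89
→ Q = 933.0·(450.0 − 89)/(89 − 20.00) = 4881 L/s.

4880 L/s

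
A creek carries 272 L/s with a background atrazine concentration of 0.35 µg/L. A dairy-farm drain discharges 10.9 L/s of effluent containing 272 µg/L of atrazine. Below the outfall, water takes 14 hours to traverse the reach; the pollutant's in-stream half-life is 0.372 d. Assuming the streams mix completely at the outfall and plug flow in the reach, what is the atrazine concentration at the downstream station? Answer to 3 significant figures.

3.65 µg/L

Mixed concentration C = ΣQC/ΣQ = (272.0·0.3500 + 10.90·272.0) / 282.9 = 3060/282.9 = 10.82 µg/L.
Half-life 0.372 d → k = ln 2 / 0.372 = 1.863 d⁻¹.
After decay, C = 10.82 × e^(−kt) = 10.82 × 0.3373 = 3.648 µg/L.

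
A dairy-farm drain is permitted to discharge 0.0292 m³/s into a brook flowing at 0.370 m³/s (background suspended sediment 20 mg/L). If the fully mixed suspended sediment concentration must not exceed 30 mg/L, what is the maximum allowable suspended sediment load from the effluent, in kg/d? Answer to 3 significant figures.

395 kg/d

Mass balance at the limit: 0.3700·20.00 + 0.02920·Cₑ = 0.3992·30 → Cₑ = 156.7 mg/L.
Load = 0.02920 m³/s × 156.7 g/m³ × 86 400 s/d = 395.4 kg/d.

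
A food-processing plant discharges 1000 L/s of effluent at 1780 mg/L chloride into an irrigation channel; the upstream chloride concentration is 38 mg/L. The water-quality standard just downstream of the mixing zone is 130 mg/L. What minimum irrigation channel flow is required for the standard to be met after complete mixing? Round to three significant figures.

17900 L/s

Set C_mix = 130: (Q·38.00 + 1000·1780) / (Q + 1000) = 130
→ Q = 1000·(1780 − 130)/(130 − 38.00) = 17930 L/s.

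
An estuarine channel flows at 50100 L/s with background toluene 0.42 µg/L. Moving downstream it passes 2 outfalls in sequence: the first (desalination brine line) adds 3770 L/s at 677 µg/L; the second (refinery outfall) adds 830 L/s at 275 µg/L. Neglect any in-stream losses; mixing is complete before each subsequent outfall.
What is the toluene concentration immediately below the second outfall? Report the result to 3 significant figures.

Below outfall 1: Q → 53870 L/s, C = (50100·0.4200 + 3770·677.0)/53870 = 47.77 µg/L.
Below outfall 2: Q → 54700 L/s, C = (53870·47.77 + 830.0·275.0)/54700 = 51.22 µg/L.

51.2 µg/L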